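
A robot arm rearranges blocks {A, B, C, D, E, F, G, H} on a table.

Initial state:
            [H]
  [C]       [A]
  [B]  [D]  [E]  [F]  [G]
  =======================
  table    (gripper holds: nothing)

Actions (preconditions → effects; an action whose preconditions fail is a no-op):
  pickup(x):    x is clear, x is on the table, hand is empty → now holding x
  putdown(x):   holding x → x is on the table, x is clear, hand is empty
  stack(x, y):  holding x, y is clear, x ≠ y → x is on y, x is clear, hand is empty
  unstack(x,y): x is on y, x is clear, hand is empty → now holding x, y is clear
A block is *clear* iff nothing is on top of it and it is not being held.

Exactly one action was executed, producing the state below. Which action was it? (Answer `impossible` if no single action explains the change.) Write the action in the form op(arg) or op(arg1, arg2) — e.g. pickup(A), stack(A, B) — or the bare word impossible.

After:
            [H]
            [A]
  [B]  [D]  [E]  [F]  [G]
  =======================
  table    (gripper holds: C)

unstack(C, B)

target: towers=[B; D; E/A/H; F; G] holding=C
         pickup(G) → towers=[B/C; D; E/A/H; F] holding=G
     unstack(H, A) → towers=[B/C; D; E/A; F; G] holding=H
         pickup(F) → towers=[B/C; D; E/A/H; G] holding=F
         pickup(D) → towers=[B/C; E/A/H; F; G] holding=D
     unstack(C, B) → towers=[B; D; E/A/H; F; G] holding=C  ← match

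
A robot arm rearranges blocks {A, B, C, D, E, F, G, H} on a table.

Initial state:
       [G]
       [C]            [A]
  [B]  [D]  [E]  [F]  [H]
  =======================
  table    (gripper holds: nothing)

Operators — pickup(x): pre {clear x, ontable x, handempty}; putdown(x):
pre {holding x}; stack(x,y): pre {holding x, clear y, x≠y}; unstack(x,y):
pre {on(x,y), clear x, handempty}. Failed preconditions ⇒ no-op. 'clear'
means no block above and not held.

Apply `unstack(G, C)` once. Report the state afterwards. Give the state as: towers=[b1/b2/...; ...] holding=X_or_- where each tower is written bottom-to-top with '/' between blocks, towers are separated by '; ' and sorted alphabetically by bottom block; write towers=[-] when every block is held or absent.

towers=[B; D/C; E; F; H/A] holding=G

before: towers=[B; D/C/G; E; F; H/A] holding=-
pre[unstack(G, C)]: on(G,C) ok, clear(G) ok, handempty ok
all met → apply unstack(G, C)
after:  towers=[B; D/C; E; F; H/A] holding=G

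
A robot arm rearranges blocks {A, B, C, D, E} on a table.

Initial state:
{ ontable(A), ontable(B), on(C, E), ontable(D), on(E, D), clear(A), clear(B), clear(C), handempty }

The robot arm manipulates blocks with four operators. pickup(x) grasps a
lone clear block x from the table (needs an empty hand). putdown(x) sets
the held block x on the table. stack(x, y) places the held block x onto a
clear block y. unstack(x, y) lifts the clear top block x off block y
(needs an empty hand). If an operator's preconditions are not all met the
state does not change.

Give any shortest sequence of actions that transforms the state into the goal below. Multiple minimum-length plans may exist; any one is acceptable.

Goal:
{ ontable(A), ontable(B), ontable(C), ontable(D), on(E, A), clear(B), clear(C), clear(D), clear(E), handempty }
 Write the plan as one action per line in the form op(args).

unstack(C, E)
putdown(C)
unstack(E, D)
stack(E, A)

step 1 (unstack(C, E)): towers=[A; B; D/E] holding=C
step 2 (putdown(C)): towers=[A; B; C; D/E] holding=-
step 3 (unstack(E, D)): towers=[A; B; C; D] holding=E
step 4 (stack(E, A)): towers=[A/E; B; C; D] holding=-
goal check: towers=[A/E; B; C; D] holding=- — reached (length 4, optimal by BFS)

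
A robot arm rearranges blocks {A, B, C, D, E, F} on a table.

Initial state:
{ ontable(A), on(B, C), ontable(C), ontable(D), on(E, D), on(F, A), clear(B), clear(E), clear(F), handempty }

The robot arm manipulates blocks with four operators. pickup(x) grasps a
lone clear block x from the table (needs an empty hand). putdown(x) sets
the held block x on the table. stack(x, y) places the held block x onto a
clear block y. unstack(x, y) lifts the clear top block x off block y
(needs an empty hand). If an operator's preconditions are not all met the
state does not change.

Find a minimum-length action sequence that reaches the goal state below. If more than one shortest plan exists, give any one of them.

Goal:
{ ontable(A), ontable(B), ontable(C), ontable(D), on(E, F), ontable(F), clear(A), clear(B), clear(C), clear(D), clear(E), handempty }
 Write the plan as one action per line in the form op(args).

unstack(B, C)
putdown(B)
unstack(F, A)
putdown(F)
unstack(E, D)
stack(E, F)

step 1 (unstack(B, C)): towers=[A/F; C; D/E] holding=B
step 2 (putdown(B)): towers=[A/F; B; C; D/E] holding=-
step 3 (unstack(F, A)): towers=[A; B; C; D/E] holding=F
step 4 (putdown(F)): towers=[A; B; C; D/E; F] holding=-
step 5 (unstack(E, D)): towers=[A; B; C; D; F] holding=E
step 6 (stack(E, F)): towers=[A; B; C; D; F/E] holding=-
goal check: towers=[A; B; C; D; F/E] holding=- — reached (length 6, optimal by BFS)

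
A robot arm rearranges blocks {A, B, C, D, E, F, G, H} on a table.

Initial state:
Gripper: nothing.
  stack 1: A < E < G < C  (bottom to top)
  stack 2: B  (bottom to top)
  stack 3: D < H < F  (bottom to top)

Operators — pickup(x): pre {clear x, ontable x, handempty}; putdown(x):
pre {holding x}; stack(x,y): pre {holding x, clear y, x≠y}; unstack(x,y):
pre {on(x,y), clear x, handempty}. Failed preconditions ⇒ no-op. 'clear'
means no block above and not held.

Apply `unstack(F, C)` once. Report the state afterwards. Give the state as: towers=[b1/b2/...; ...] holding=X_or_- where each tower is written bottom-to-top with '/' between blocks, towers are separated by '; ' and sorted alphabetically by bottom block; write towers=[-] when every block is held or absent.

towers=[A/E/G/C; B; D/H/F] holding=-

before: towers=[A/E/G/C; B; D/H/F] holding=-
pre[unstack(F, C)]: on(F,C) no, clear(F) yes, handempty yes
on(F,C) unmet → unstack(F, C) is a no-op
after:  towers=[A/E/G/C; B; D/H/F] holding=-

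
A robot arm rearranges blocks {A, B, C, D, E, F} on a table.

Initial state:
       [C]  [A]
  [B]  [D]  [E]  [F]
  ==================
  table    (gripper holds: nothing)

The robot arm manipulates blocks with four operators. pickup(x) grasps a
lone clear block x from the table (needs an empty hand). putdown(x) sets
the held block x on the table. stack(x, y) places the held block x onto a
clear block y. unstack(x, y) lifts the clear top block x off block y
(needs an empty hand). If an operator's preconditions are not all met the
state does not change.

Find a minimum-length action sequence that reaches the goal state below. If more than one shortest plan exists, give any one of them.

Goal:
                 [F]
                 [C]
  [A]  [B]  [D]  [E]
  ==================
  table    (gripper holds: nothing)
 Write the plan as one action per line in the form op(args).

step 1 (unstack(A, E)): towers=[B; D/C; E; F] holding=A
step 2 (putdown(A)): towers=[A; B; D/C; E; F] holding=-
step 3 (unstack(C, D)): towers=[A; B; D; E; F] holding=C
step 4 (stack(C, E)): towers=[A; B; D; E/C; F] holding=-
step 5 (pickup(F)): towers=[A; B; D; E/C] holding=F
step 6 (stack(F, C)): towers=[A; B; D; E/C/F] holding=-
goal check: towers=[A; B; D; E/C/F] holding=- — reached (length 6, optimal by BFS)

unstack(A, E)
putdown(A)
unstack(C, D)
stack(C, E)
pickup(F)
stack(F, C)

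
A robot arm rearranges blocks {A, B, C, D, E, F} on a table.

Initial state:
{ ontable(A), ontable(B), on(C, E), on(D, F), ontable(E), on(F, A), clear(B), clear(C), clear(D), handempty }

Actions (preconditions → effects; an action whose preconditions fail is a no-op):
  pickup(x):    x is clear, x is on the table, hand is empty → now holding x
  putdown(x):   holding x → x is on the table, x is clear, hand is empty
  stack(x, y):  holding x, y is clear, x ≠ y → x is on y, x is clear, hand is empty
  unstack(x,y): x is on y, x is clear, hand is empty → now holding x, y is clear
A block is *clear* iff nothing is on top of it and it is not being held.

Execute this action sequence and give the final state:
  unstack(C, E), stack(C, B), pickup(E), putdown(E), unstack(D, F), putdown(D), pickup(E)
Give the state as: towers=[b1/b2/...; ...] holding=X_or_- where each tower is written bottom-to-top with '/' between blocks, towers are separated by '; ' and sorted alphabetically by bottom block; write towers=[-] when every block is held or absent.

towers=[A/F; B/C; D] holding=E

step 1 (unstack(C, E)): towers=[A/F/D; B; E] holding=C
step 2 (stack(C, B)): towers=[A/F/D; B/C; E] holding=-
step 3 (pickup(E)): towers=[A/F/D; B/C] holding=E
step 4 (putdown(E)): towers=[A/F/D; B/C; E] holding=-
step 5 (unstack(D, F)): towers=[A/F; B/C; E] holding=D
step 6 (putdown(D)): towers=[A/F; B/C; D; E] holding=-
step 7 (pickup(E)): towers=[A/F; B/C; D] holding=E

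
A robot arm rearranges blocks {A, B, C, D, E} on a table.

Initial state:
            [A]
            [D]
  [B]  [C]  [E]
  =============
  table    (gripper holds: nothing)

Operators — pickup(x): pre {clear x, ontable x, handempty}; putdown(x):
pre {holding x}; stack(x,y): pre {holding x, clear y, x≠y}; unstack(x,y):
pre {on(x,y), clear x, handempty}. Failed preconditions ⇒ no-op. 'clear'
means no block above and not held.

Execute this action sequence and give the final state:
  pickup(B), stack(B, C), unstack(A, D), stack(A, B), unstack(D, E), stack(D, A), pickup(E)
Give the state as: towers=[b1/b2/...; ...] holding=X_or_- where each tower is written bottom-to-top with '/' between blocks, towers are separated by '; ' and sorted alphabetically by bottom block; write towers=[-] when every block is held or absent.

step 1 (pickup(B)): towers=[C; E/D/A] holding=B
step 2 (stack(B, C)): towers=[C/B; E/D/A] holding=-
step 3 (unstack(A, D)): towers=[C/B; E/D] holding=A
step 4 (stack(A, B)): towers=[C/B/A; E/D] holding=-
step 5 (unstack(D, E)): towers=[C/B/A; E] holding=D
step 6 (stack(D, A)): towers=[C/B/A/D; E] holding=-
step 7 (pickup(E)): towers=[C/B/A/D] holding=E

towers=[C/B/A/D] holding=E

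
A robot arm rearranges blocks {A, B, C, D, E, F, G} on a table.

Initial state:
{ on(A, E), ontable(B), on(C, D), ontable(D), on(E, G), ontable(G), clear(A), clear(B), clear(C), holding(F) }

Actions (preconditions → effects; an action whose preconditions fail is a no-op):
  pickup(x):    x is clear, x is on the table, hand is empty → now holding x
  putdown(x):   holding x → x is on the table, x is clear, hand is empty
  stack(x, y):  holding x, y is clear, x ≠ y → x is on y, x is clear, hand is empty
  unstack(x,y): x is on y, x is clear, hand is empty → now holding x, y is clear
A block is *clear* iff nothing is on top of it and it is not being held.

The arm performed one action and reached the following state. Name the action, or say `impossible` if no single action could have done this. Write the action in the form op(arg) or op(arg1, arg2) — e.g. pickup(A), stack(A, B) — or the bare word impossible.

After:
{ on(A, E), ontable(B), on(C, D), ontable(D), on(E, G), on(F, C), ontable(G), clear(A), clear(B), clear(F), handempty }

stack(F, C)

target: towers=[B; D/C/F; G/E/A] holding=-
        putdown(F) → towers=[B; D/C; F; G/E/A] holding=-
       stack(F, B) → towers=[B/F; D/C; G/E/A] holding=-
       stack(F, A) → towers=[B; D/C; G/E/A/F] holding=-
       stack(F, C) → towers=[B; D/C/F; G/E/A] holding=-  ← match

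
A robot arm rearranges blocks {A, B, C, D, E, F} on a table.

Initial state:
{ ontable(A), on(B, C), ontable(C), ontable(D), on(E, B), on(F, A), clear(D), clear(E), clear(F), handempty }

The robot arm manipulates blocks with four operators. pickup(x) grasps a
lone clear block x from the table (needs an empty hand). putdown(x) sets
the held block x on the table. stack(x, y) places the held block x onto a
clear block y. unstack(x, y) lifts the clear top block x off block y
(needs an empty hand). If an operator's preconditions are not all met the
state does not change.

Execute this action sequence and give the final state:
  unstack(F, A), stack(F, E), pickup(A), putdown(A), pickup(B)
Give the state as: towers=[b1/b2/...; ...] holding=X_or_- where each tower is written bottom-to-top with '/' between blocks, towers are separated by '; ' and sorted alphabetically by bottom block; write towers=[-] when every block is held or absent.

towers=[A; C/B/E/F; D] holding=-

step 1 (unstack(F, A)): towers=[A; C/B/E; D] holding=F
step 2 (stack(F, E)): towers=[A; C/B/E/F; D] holding=-
step 3 (pickup(A)): towers=[C/B/E/F; D] holding=A
step 4 (putdown(A)): towers=[A; C/B/E/F; D] holding=-
step 5 (pickup(B)) [no-op]: towers=[A; C/B/E/F; D] holding=-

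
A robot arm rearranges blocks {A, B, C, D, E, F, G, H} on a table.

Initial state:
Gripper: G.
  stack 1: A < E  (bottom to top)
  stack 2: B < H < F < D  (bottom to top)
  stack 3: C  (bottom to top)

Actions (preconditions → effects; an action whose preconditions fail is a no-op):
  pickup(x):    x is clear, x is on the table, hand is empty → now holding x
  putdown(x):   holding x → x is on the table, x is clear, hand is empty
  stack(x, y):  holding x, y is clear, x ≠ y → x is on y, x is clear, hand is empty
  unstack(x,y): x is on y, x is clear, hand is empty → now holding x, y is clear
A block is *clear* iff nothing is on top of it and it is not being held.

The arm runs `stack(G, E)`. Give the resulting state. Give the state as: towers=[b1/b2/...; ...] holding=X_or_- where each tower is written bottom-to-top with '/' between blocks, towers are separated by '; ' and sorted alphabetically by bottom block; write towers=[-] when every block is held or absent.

before: towers=[A/E; B/H/F/D; C] holding=G
pre[stack(G, E)]: holding(G) yes, clear(E) yes, G≠E yes
all met → apply stack(G, E)
after:  towers=[A/E/G; B/H/F/D; C] holding=-

towers=[A/E/G; B/H/F/D; C] holding=-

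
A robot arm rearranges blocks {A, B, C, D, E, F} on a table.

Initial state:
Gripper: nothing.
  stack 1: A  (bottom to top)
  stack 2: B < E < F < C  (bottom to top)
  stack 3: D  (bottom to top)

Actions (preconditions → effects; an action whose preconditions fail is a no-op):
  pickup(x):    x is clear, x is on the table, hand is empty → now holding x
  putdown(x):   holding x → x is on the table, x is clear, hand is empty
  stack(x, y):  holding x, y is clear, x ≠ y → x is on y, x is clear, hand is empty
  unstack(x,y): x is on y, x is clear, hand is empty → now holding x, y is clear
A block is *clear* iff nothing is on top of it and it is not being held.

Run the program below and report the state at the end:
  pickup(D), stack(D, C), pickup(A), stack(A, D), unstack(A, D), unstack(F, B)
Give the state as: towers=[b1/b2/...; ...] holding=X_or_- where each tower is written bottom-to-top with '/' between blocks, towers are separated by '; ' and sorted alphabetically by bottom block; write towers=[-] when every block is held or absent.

towers=[B/E/F/C/D] holding=A

step 1 (pickup(D)): towers=[A; B/E/F/C] holding=D
step 2 (stack(D, C)): towers=[A; B/E/F/C/D] holding=-
step 3 (pickup(A)): towers=[B/E/F/C/D] holding=A
step 4 (stack(A, D)): towers=[B/E/F/C/D/A] holding=-
step 5 (unstack(A, D)): towers=[B/E/F/C/D] holding=A
step 6 (unstack(F, B)) [no-op]: towers=[B/E/F/C/D] holding=A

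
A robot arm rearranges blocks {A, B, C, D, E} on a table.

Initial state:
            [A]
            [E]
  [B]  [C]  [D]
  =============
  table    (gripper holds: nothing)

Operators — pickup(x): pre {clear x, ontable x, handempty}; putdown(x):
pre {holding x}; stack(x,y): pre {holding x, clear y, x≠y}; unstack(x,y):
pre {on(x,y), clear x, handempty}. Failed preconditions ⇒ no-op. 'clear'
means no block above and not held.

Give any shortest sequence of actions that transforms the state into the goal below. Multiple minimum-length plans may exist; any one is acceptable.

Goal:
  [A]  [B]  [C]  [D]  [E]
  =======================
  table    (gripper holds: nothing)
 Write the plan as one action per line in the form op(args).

step 1 (unstack(A, E)): towers=[B; C; D/E] holding=A
step 2 (putdown(A)): towers=[A; B; C; D/E] holding=-
step 3 (unstack(E, D)): towers=[A; B; C; D] holding=E
step 4 (putdown(E)): towers=[A; B; C; D; E] holding=-
goal check: towers=[A; B; C; D; E] holding=- — reached (length 4, optimal by BFS)

unstack(A, E)
putdown(A)
unstack(E, D)
putdown(E)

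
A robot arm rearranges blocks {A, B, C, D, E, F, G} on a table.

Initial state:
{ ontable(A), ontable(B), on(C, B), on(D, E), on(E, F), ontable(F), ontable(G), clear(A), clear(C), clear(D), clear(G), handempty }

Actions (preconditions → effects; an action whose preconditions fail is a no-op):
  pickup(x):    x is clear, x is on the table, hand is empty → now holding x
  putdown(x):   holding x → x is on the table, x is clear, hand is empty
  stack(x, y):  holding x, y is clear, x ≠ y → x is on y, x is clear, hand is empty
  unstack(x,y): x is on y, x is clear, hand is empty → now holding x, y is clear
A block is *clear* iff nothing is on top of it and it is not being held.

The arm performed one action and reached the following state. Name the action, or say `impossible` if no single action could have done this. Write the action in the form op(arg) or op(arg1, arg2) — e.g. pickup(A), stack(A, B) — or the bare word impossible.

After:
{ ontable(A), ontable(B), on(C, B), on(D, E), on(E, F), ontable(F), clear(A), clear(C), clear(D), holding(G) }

target: towers=[A; B/C; F/E/D] holding=G
         pickup(G) → towers=[A; B/C; F/E/D] holding=G  ← match
     unstack(D, E) → towers=[A; B/C; F/E; G] holding=D
         pickup(A) → towers=[B/C; F/E/D; G] holding=A
     unstack(C, B) → towers=[A; B; F/E/D; G] holding=C

pickup(G)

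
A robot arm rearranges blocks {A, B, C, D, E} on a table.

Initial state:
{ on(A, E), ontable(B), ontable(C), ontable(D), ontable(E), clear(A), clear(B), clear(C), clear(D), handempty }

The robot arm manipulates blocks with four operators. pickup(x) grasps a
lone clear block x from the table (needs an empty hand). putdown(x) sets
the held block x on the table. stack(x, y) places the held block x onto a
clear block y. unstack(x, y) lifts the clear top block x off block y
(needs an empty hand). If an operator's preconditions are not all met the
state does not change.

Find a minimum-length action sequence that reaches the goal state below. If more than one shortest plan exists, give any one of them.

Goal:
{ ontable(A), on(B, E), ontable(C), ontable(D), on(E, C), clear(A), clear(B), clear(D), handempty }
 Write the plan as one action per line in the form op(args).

unstack(A, E)
putdown(A)
pickup(E)
stack(E, C)
pickup(B)
stack(B, E)

step 1 (unstack(A, E)): towers=[B; C; D; E] holding=A
step 2 (putdown(A)): towers=[A; B; C; D; E] holding=-
step 3 (pickup(E)): towers=[A; B; C; D] holding=E
step 4 (stack(E, C)): towers=[A; B; C/E; D] holding=-
step 5 (pickup(B)): towers=[A; C/E; D] holding=B
step 6 (stack(B, E)): towers=[A; C/E/B; D] holding=-
goal check: towers=[A; C/E/B; D] holding=- — reached (length 6, optimal by BFS)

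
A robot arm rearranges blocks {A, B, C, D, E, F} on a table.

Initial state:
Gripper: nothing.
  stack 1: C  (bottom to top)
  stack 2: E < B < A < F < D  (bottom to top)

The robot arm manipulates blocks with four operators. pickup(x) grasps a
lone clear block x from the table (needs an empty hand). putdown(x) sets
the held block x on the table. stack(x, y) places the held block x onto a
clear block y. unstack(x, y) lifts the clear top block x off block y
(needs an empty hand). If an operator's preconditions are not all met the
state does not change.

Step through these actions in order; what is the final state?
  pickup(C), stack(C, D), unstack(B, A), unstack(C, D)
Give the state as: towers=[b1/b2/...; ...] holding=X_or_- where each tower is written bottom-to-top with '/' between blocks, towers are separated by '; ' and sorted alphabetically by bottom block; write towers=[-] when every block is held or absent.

towers=[E/B/A/F/D] holding=C

step 1 (pickup(C)): towers=[E/B/A/F/D] holding=C
step 2 (stack(C, D)): towers=[E/B/A/F/D/C] holding=-
step 3 (unstack(B, A)) [no-op]: towers=[E/B/A/F/D/C] holding=-
step 4 (unstack(C, D)): towers=[E/B/A/F/D] holding=C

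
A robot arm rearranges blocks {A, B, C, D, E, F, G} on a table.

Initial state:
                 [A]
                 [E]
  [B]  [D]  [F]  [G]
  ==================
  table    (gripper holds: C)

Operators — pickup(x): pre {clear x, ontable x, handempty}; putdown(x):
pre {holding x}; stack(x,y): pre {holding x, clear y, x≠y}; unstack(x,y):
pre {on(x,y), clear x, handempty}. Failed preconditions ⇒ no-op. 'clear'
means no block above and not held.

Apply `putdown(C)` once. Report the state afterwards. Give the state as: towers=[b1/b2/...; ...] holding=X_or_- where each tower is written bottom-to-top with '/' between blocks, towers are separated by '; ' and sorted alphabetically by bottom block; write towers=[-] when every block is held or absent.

before: towers=[B; D; F; G/E/A] holding=C
pre[putdown(C)]: holding(C) ✓
all met → apply putdown(C)
after:  towers=[B; C; D; F; G/E/A] holding=-

towers=[B; C; D; F; G/E/A] holding=-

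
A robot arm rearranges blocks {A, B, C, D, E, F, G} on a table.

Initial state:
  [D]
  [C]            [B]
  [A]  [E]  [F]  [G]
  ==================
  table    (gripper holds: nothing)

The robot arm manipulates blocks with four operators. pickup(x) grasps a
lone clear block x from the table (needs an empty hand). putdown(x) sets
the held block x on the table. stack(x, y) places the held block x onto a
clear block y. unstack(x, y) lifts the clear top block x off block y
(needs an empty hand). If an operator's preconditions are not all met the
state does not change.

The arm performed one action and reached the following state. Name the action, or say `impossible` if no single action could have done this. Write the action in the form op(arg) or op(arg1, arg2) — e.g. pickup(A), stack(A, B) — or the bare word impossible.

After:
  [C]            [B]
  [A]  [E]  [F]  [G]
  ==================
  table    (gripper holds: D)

target: towers=[A/C; E; F; G/B] holding=D
     unstack(B, G) → towers=[A/C/D; E; F; G] holding=B
         pickup(F) → towers=[A/C/D; E; G/B] holding=F
     unstack(D, C) → towers=[A/C; E; F; G/B] holding=D  ← match
         pickup(E) → towers=[A/C/D; F; G/B] holding=E

unstack(D, C)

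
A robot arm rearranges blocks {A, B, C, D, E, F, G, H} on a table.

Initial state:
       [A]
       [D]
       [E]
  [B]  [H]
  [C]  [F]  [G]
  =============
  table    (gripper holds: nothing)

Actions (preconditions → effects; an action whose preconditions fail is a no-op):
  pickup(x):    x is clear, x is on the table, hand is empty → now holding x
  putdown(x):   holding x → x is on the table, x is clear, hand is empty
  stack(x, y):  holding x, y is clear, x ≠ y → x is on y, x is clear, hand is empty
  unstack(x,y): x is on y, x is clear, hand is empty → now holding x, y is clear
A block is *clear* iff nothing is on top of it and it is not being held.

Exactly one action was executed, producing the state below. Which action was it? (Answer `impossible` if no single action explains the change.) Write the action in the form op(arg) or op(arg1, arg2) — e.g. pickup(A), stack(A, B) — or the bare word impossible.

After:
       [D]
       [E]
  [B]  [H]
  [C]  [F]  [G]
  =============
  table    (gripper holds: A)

target: towers=[C/B; F/H/E/D; G] holding=A
         pickup(G) → towers=[C/B; F/H/E/D/A] holding=G
     unstack(A, D) → towers=[C/B; F/H/E/D; G] holding=A  ← match
     unstack(B, C) → towers=[C; F/H/E/D/A; G] holding=B

unstack(A, D)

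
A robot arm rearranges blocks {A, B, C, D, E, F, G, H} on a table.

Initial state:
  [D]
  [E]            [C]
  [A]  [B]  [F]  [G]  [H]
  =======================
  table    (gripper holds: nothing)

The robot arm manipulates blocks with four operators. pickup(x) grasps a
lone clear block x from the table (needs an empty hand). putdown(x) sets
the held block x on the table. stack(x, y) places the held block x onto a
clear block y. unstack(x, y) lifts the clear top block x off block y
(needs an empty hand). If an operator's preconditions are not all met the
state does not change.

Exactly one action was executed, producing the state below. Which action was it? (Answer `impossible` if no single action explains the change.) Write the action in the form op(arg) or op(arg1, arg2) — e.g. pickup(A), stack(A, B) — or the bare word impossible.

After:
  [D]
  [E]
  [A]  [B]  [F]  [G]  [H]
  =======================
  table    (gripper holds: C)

target: towers=[A/E/D; B; F; G; H] holding=C
         pickup(H) → towers=[A/E/D; B; F; G/C] holding=H
         pickup(B) → towers=[A/E/D; F; G/C; H] holding=B
         pickup(F) → towers=[A/E/D; B; G/C; H] holding=F
     unstack(D, E) → towers=[A/E; B; F; G/C; H] holding=D
     unstack(C, G) → towers=[A/E/D; B; F; G; H] holding=C  ← match

unstack(C, G)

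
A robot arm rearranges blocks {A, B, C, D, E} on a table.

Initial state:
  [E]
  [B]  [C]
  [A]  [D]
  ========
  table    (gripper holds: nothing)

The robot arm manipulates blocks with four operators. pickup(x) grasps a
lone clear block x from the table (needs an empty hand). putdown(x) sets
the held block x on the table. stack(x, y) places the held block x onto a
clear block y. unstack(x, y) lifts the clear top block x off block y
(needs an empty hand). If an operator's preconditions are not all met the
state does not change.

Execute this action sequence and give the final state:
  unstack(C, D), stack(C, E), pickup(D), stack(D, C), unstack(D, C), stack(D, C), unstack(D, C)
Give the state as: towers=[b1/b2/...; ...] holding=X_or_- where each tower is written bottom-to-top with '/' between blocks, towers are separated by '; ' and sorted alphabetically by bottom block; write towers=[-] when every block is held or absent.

step 1 (unstack(C, D)): towers=[A/B/E; D] holding=C
step 2 (stack(C, E)): towers=[A/B/E/C; D] holding=-
step 3 (pickup(D)): towers=[A/B/E/C] holding=D
step 4 (stack(D, C)): towers=[A/B/E/C/D] holding=-
step 5 (unstack(D, C)): towers=[A/B/E/C] holding=D
step 6 (stack(D, C)): towers=[A/B/E/C/D] holding=-
step 7 (unstack(D, C)): towers=[A/B/E/C] holding=D

towers=[A/B/E/C] holding=D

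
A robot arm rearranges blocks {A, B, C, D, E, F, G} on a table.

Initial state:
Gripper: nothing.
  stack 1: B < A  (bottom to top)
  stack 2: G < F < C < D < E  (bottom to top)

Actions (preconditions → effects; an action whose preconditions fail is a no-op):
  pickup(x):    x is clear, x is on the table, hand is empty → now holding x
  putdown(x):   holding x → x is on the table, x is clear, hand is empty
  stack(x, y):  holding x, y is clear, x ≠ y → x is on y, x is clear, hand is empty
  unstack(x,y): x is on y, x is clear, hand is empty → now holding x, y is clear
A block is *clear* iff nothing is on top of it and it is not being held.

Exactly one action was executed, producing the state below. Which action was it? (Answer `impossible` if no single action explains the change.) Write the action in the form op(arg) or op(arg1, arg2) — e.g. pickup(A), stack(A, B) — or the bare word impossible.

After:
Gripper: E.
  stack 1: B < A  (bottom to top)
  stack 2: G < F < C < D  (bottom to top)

unstack(E, D)

target: towers=[B/A; G/F/C/D] holding=E
     unstack(A, B) → towers=[B; G/F/C/D/E] holding=A
     unstack(E, D) → towers=[B/A; G/F/C/D] holding=E  ← match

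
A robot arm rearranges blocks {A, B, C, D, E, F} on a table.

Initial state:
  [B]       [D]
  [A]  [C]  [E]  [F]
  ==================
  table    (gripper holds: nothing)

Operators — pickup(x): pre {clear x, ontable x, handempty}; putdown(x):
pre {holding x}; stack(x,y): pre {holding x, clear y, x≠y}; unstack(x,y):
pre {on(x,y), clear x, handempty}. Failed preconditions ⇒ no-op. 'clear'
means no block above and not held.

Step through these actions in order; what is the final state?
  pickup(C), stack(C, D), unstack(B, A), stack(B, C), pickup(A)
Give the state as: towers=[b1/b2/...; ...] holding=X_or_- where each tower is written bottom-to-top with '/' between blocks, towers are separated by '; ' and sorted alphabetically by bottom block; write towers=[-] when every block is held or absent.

step 1 (pickup(C)): towers=[A/B; E/D; F] holding=C
step 2 (stack(C, D)): towers=[A/B; E/D/C; F] holding=-
step 3 (unstack(B, A)): towers=[A; E/D/C; F] holding=B
step 4 (stack(B, C)): towers=[A; E/D/C/B; F] holding=-
step 5 (pickup(A)): towers=[E/D/C/B; F] holding=A

towers=[E/D/C/B; F] holding=A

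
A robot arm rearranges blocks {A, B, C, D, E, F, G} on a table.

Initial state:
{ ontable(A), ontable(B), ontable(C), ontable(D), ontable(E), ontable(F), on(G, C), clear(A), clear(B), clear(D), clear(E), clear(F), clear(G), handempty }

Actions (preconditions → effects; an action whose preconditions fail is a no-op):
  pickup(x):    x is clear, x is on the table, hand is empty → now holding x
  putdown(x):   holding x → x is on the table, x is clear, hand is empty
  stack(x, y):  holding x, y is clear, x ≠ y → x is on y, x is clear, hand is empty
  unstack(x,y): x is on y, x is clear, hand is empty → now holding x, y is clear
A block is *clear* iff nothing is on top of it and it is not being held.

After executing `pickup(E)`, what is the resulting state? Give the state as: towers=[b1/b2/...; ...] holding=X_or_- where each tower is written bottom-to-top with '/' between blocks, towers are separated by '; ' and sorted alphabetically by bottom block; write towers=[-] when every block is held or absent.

towers=[A; B; C/G; D; F] holding=E

before: towers=[A; B; C/G; D; E; F] holding=-
pre[pickup(E)]: clear(E) ok, ontable(E) ok, handempty ok
all met → apply pickup(E)
after:  towers=[A; B; C/G; D; F] holding=E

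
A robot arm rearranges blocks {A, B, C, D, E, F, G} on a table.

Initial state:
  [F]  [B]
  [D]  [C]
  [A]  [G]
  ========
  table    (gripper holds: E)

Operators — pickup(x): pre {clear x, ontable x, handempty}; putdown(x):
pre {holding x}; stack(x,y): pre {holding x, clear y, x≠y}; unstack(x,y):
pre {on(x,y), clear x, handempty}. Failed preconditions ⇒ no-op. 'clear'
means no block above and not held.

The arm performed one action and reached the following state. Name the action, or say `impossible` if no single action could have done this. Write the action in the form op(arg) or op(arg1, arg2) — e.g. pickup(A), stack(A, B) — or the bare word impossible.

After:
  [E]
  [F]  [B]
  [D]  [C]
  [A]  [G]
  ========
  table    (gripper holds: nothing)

target: towers=[A/D/F/E; G/C/B] holding=-
        putdown(E) → towers=[A/D/F; E; G/C/B] holding=-
       stack(E, B) → towers=[A/D/F; G/C/B/E] holding=-
       stack(E, F) → towers=[A/D/F/E; G/C/B] holding=-  ← match

stack(E, F)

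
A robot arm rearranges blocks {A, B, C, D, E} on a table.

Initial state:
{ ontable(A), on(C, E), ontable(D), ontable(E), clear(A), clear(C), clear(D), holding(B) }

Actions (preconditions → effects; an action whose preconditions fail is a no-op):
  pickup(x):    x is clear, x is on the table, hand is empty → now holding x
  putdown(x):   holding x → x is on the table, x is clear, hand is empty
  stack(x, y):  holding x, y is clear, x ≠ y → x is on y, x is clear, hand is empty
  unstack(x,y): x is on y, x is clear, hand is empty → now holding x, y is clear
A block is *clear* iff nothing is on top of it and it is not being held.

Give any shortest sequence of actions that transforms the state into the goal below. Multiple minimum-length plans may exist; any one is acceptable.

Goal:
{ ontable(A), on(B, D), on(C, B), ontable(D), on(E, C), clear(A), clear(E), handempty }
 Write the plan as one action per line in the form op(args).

step 1 (stack(B, D)): towers=[A; D/B; E/C] holding=-
step 2 (unstack(C, E)): towers=[A; D/B; E] holding=C
step 3 (stack(C, B)): towers=[A; D/B/C; E] holding=-
step 4 (pickup(E)): towers=[A; D/B/C] holding=E
step 5 (stack(E, C)): towers=[A; D/B/C/E] holding=-
goal check: towers=[A; D/B/C/E] holding=- — reached (length 5, optimal by BFS)

stack(B, D)
unstack(C, E)
stack(C, B)
pickup(E)
stack(E, C)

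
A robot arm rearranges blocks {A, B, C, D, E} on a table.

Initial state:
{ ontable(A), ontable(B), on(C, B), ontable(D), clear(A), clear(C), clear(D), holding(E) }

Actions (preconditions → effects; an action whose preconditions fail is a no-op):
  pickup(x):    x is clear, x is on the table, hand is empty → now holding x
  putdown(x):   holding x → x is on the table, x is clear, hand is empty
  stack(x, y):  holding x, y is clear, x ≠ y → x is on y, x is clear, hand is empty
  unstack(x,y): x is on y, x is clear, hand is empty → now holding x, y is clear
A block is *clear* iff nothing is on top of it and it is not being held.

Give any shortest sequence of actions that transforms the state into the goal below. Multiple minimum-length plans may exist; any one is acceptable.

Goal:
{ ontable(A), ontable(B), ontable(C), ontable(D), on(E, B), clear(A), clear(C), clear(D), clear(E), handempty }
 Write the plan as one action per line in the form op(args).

putdown(E)
unstack(C, B)
putdown(C)
pickup(E)
stack(E, B)

step 1 (putdown(E)): towers=[A; B/C; D; E] holding=-
step 2 (unstack(C, B)): towers=[A; B; D; E] holding=C
step 3 (putdown(C)): towers=[A; B; C; D; E] holding=-
step 4 (pickup(E)): towers=[A; B; C; D] holding=E
step 5 (stack(E, B)): towers=[A; B/E; C; D] holding=-
goal check: towers=[A; B/E; C; D] holding=- — reached (length 5, optimal by BFS)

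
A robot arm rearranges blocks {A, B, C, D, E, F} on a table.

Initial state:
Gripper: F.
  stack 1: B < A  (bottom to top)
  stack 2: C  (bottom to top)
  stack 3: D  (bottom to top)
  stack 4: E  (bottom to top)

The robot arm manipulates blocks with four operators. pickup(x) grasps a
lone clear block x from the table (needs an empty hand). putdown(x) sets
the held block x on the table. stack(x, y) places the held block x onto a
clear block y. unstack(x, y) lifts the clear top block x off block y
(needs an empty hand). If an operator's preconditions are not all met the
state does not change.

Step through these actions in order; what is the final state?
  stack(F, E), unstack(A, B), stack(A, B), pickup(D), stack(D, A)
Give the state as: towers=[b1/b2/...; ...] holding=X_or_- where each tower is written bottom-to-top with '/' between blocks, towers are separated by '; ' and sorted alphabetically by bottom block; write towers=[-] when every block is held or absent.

step 1 (stack(F, E)): towers=[B/A; C; D; E/F] holding=-
step 2 (unstack(A, B)): towers=[B; C; D; E/F] holding=A
step 3 (stack(A, B)): towers=[B/A; C; D; E/F] holding=-
step 4 (pickup(D)): towers=[B/A; C; E/F] holding=D
step 5 (stack(D, A)): towers=[B/A/D; C; E/F] holding=-

towers=[B/A/D; C; E/F] holding=-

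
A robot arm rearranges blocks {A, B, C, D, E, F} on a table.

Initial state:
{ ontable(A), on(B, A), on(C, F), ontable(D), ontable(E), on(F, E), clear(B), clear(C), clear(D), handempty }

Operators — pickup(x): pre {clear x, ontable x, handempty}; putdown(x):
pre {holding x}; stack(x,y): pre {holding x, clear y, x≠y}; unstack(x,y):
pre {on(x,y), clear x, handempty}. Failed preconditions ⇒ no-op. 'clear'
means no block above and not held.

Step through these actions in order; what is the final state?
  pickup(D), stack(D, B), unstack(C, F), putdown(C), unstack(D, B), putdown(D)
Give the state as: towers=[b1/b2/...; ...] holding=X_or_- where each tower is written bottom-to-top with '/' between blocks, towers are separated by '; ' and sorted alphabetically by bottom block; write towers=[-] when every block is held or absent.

towers=[A/B; C; D; E/F] holding=-

step 1 (pickup(D)): towers=[A/B; E/F/C] holding=D
step 2 (stack(D, B)): towers=[A/B/D; E/F/C] holding=-
step 3 (unstack(C, F)): towers=[A/B/D; E/F] holding=C
step 4 (putdown(C)): towers=[A/B/D; C; E/F] holding=-
step 5 (unstack(D, B)): towers=[A/B; C; E/F] holding=D
step 6 (putdown(D)): towers=[A/B; C; D; E/F] holding=-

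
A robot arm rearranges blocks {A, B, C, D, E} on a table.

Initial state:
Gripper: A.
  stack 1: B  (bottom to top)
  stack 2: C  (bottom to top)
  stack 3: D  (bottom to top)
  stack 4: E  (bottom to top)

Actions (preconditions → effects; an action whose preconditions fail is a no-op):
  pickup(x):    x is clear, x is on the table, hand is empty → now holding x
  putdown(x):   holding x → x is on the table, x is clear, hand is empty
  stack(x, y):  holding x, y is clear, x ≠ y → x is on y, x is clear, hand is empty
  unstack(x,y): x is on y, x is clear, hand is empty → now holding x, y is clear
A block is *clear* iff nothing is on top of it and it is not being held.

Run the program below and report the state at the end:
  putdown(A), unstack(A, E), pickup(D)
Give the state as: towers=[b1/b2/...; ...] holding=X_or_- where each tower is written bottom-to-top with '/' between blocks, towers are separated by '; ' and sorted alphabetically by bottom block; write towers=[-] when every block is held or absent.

step 1 (putdown(A)): towers=[A; B; C; D; E] holding=-
step 2 (unstack(A, E)) [no-op]: towers=[A; B; C; D; E] holding=-
step 3 (pickup(D)): towers=[A; B; C; E] holding=D

towers=[A; B; C; E] holding=D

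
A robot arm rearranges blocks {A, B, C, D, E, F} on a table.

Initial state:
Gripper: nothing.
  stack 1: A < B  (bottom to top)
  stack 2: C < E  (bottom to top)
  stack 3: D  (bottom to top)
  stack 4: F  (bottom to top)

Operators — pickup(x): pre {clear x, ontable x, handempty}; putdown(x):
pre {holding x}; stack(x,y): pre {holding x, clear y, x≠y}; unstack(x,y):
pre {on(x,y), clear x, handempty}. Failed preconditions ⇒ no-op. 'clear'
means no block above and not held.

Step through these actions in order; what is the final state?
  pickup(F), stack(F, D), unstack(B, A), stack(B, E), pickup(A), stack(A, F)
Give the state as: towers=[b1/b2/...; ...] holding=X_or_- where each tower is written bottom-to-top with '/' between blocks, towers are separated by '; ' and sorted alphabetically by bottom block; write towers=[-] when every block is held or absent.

step 1 (pickup(F)): towers=[A/B; C/E; D] holding=F
step 2 (stack(F, D)): towers=[A/B; C/E; D/F] holding=-
step 3 (unstack(B, A)): towers=[A; C/E; D/F] holding=B
step 4 (stack(B, E)): towers=[A; C/E/B; D/F] holding=-
step 5 (pickup(A)): towers=[C/E/B; D/F] holding=A
step 6 (stack(A, F)): towers=[C/E/B; D/F/A] holding=-

towers=[C/E/B; D/F/A] holding=-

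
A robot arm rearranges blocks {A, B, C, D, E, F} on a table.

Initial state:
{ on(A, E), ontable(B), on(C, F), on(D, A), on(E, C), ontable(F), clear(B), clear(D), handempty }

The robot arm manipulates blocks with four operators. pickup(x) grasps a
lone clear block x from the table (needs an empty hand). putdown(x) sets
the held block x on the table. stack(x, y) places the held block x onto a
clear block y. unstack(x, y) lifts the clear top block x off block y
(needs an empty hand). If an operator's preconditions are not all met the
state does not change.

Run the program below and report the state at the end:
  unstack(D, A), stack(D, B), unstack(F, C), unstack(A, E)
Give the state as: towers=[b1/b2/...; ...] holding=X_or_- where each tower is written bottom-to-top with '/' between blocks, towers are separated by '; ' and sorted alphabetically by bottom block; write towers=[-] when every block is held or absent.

towers=[B/D; F/C/E] holding=A

step 1 (unstack(D, A)): towers=[B; F/C/E/A] holding=D
step 2 (stack(D, B)): towers=[B/D; F/C/E/A] holding=-
step 3 (unstack(F, C)) [no-op]: towers=[B/D; F/C/E/A] holding=-
step 4 (unstack(A, E)): towers=[B/D; F/C/E] holding=A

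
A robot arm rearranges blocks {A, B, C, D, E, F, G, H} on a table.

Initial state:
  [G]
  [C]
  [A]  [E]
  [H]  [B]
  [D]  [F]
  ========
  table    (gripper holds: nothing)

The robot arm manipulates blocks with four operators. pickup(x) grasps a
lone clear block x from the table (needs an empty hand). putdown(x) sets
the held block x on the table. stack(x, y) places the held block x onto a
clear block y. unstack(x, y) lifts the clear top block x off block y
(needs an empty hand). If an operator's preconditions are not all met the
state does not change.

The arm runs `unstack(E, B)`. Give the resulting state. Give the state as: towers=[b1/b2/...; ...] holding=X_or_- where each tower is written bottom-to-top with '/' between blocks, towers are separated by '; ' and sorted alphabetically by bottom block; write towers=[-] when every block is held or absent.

towers=[D/H/A/C/G; F/B] holding=E

before: towers=[D/H/A/C/G; F/B/E] holding=-
pre[unstack(E, B)]: on(E,B) ✓, clear(E) ✓, handempty ✓
all met → apply unstack(E, B)
after:  towers=[D/H/A/C/G; F/B] holding=E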